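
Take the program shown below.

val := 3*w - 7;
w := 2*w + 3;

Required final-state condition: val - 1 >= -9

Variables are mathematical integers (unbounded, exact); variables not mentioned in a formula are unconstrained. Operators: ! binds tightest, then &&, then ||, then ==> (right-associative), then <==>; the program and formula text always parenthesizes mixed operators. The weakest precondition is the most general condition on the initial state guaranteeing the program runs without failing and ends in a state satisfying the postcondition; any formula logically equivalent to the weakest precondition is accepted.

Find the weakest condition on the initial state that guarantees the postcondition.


Working backward. After the program, the postcondition val - 1 >= -9 must hold; in canonical form it is val >= -8.
Before w := 2*w + 3: val >= -8
Before val := 3*w - 7: 3*w >= -1
Answer: WP = 3*w >= -1


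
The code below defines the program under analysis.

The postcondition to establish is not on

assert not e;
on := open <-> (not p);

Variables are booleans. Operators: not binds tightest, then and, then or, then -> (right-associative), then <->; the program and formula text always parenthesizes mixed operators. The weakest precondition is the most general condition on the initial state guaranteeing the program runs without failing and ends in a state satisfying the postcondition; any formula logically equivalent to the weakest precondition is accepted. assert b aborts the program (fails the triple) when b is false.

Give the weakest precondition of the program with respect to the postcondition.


Working backward. After the program, not on must hold.
Before on := open <-> (not p): not (open <-> (not p))
Before assert not e: (not e) and (not (open <-> (not p)))
Answer: WP = (not e) and (not (open <-> (not p)))


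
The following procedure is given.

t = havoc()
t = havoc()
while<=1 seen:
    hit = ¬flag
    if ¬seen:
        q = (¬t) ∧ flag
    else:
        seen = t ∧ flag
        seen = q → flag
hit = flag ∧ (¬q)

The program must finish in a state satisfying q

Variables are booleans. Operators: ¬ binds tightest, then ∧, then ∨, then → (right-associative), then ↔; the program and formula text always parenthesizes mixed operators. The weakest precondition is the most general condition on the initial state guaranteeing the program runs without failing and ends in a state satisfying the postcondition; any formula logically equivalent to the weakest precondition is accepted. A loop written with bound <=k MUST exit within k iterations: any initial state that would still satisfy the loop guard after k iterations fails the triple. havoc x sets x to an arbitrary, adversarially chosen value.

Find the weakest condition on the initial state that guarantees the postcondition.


Working backward. After the program, q must hold.
Before hit := flag ∧ (¬q): q
Before the loop (bound <=1), unroll the exhaustion recursion (WP_0 = exit-now case; WP_j = one more guarded iteration, up to j = 1):
  WP_0: (¬seen) ∧ q
  WP_1: (seen → (((¬seen) → ((¬seen) ∧ (¬t) ∧ flag)) ∧ (seen → ((¬(q → flag)) ∧ q)))) ∧ ((¬seen) → q)
So before the loop: (seen → (((¬seen) → ((¬seen) ∧ (¬t) ∧ flag)) ∧ (seen → ((¬(q → flag)) ∧ q)))) ∧ ((¬seen) → q)
Before havoc t: (seen → (seen ∧ (seen → ((¬(q → flag)) ∧ q)))) ∧ ((¬seen) → q) ∧ (seen → (((¬seen) → ((¬seen) ∧ flag)) ∧ (seen → ((¬(q → flag)) ∧ q))))
Before havoc t: (seen → (seen ∧ (seen → ((¬(q → flag)) ∧ q)))) ∧ ((¬seen) → q) ∧ (seen → (((¬seen) → ((¬seen) ∧ flag)) ∧ (seen → ((¬(q → flag)) ∧ q))))
Answer: WP = (seen → (seen ∧ (seen → ((¬(q → flag)) ∧ q)))) ∧ ((¬seen) → q) ∧ (seen → (((¬seen) → ((¬seen) ∧ flag)) ∧ (seen → ((¬(q → flag)) ∧ q))))


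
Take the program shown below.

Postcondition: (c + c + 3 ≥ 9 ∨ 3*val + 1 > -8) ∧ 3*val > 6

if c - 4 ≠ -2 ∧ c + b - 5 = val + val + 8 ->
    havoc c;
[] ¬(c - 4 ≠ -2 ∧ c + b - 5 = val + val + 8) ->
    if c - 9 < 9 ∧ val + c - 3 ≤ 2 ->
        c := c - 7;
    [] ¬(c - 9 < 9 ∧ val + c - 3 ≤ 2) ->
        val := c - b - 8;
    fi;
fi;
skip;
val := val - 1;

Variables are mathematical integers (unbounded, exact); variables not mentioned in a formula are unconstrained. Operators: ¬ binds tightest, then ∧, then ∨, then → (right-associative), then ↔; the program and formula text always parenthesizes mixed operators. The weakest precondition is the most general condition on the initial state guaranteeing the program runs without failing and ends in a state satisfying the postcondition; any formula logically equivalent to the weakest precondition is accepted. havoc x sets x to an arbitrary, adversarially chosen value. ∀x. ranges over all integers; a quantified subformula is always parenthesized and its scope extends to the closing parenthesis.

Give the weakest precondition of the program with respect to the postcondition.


Working backward. After the program, the postcondition (c + c + 3 ≥ 9 ∨ 3*val + 1 > -8) ∧ 3*val > 6 must hold; in canonical form it is (2*c ≥ 6 ∨ 3*val > -9) ∧ 3*val > 6.
Before val := val - 1: (2*c ≥ 6 ∨ 3*val > -6) ∧ 3*val > 9
Before skip: (2*c ≥ 6 ∨ 3*val > -6) ∧ 3*val > 9
Then branch requires ∀c_1. ((2*c_1 ≥ 6 ∨ 3*val > -6) ∧ 3*val > 9); else branch requires ((c < 18 ∧ c + val ≤ 5) → ((2*c ≥ 20 ∨ 3*val > -6) ∧ 3*val > 9)) ∧ ((¬(c < 18 ∧ c + val ≤ 5)) → ((2*c ≥ 6 ∨ 3*c > 3*b + 18) ∧ 3*c > 3*b + 33)).
Before the if: ((c ≠ 2 ∧ b + c = 2*val + 13) → (∀c_1. ((2*c_1 ≥ 6 ∨ 3*val > -6) ∧ 3*val > 9))) ∧ ((¬(c ≠ 2 ∧ b + c = 2*val + 13)) → (((c < 18 ∧ c + val ≤ 5) → ((2*c ≥ 20 ∨ 3*val > -6) ∧ 3*val > 9)) ∧ ((¬(c < 18 ∧ c + val ≤ 5)) → ((2*c ≥ 6 ∨ 3*c > 3*b + 18) ∧ 3*c > 3*b + 33))))
Answer: WP = ((c ≠ 2 ∧ b + c = 2*val + 13) → (∀c_1. ((2*c_1 ≥ 6 ∨ 3*val > -6) ∧ 3*val > 9))) ∧ ((¬(c ≠ 2 ∧ b + c = 2*val + 13)) → (((c < 18 ∧ c + val ≤ 5) → ((2*c ≥ 20 ∨ 3*val > -6) ∧ 3*val > 9)) ∧ ((¬(c < 18 ∧ c + val ≤ 5)) → ((2*c ≥ 6 ∨ 3*c > 3*b + 18) ∧ 3*c > 3*b + 33))))


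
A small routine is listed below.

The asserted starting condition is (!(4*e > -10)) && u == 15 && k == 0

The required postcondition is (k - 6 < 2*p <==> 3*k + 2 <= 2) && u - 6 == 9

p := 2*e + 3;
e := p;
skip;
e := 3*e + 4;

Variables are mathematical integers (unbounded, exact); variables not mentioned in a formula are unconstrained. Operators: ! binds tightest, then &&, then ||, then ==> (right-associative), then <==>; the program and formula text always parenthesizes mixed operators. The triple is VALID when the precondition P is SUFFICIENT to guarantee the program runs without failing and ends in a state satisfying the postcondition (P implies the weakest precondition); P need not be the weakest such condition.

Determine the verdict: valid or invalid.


Working backward. After the program, the postcondition (k - 6 < 2*p <==> 3*k + 2 <= 2) && u - 6 == 9 must hold; in canonical form it is (k < 2*p + 6 <==> 3*k <= 0) && u == 15.
Before e := 3*e + 4: (k < 2*p + 6 <==> 3*k <= 0) && u == 15
Before skip: (k < 2*p + 6 <==> 3*k <= 0) && u == 15
Before e := p: (k < 2*p + 6 <==> 3*k <= 0) && u == 15
Before p := 2*e + 3: (k < 4*e + 12 <==> 3*k <= 0) && u == 15
The weakest precondition is (k < 4*e + 12 <==> 3*k <= 0) && u == 15.
Check whether (!(4*e > -10)) && u == 15 && k == 0 implies it.
Countermodel: at the initial state e = -3, k = 0, u = 15, the precondition holds but the weakest precondition fails.
Answer: invalid


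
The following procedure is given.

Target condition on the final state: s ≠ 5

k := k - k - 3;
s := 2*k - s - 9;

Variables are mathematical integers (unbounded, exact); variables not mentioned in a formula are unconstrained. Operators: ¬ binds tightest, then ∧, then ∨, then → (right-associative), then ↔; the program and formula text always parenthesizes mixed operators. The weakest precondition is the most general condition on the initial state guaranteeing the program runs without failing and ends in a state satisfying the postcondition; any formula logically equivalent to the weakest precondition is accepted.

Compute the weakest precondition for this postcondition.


Working backward. After the program, s ≠ 5 must hold.
Before s := 2*k - s - 9: 2*k ≠ s + 14
Before k := k - k - 3: s ≠ -20
Answer: WP = s ≠ -20


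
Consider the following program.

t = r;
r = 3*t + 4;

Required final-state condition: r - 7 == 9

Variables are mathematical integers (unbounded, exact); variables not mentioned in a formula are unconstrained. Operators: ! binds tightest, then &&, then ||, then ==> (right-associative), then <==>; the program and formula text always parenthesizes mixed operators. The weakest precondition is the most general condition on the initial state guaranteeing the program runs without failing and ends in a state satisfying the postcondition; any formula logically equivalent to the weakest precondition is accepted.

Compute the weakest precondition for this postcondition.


Working backward. After the program, the postcondition r - 7 == 9 must hold; in canonical form it is r == 16.
Before r := 3*t + 4: 3*t == 12
Before t := r: 3*r == 12
Answer: WP = 3*r == 12


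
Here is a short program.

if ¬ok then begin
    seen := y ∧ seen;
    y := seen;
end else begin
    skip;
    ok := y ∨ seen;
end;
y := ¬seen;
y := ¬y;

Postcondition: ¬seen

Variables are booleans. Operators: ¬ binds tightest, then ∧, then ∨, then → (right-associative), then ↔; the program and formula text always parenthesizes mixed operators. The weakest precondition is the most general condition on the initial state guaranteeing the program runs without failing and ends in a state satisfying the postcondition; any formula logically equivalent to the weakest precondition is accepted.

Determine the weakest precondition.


Working backward. After the program, ¬seen must hold.
Before y := ¬y: ¬seen
Before y := ¬seen: ¬seen
Then branch requires ¬(y ∧ seen); else branch requires ¬seen.
Before the if: ((¬ok) → (¬(y ∧ seen))) ∧ (ok → (¬seen))
Answer: WP = ((¬ok) → (¬(y ∧ seen))) ∧ (ok → (¬seen))


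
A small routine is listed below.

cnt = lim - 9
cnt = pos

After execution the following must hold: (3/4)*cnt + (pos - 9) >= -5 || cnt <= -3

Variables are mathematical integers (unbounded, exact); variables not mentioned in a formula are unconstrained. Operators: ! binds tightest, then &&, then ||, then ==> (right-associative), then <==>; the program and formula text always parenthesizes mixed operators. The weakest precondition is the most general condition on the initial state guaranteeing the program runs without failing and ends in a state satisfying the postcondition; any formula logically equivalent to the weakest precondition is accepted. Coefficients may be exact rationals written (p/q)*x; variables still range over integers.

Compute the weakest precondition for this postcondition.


Working backward. After the program, the postcondition (3/4)*cnt + (pos - 9) >= -5 || cnt <= -3 must hold; in canonical form it is (3/4)*cnt + pos >= 4 || cnt <= -3.
Before cnt := pos: (7/4)*pos >= 4 || pos <= -3
Before cnt := lim - 9: (7/4)*pos >= 4 || pos <= -3
Answer: WP = (7/4)*pos >= 4 || pos <= -3


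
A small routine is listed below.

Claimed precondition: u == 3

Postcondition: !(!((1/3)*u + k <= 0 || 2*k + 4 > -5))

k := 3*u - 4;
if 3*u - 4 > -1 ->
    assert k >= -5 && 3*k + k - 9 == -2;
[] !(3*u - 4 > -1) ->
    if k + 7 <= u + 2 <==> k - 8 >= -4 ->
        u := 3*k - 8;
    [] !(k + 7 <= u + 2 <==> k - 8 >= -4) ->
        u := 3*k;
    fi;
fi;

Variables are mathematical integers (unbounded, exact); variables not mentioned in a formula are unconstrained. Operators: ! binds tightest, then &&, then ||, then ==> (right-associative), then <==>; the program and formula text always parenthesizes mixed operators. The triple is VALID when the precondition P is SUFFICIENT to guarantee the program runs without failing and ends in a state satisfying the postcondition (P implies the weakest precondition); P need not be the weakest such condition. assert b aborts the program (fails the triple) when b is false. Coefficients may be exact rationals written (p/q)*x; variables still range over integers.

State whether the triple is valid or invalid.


Working backward. After the program, the postcondition !(!((1/3)*u + k <= 0 || 2*k + 4 > -5)) must hold; in canonical form it is k + (1/3)*u <= 0 || 2*k > -9.
Then branch requires k >= -5 && 4*k == 7 && (k + (1/3)*u <= 0 || 2*k > -9); else branch requires ((k <= u - 5 <==> k >= 4) ==> (2*k <= 8/3 || 2*k > -9)) && ((!(k <= u - 5 <==> k >= 4)) ==> (2*k <= 0 || 2*k > -9)).
Before the if: (3*u > 3 ==> (k >= -5 && 4*k == 7 && (k + (1/3)*u <= 0 || 2*k > -9))) && ((!(3*u > 3)) ==> (((k <= u - 5 <==> k >= 4) ==> (2*k <= 8/3 || 2*k > -9)) && ((!(k <= u - 5 <==> k >= 4)) ==> (2*k <= 0 || 2*k > -9))))
Before k := 3*u - 4: (3*u > 3 ==> (3*u >= -1 && 12*u == 23 && ((10/3)*u <= 4 || 6*u > -1))) && ((!(3*u > 3)) ==> (((2*u <= -1 <==> 3*u >= 8) ==> (6*u <= 32/3 || 6*u > -1)) && ((!(2*u <= -1 <==> 3*u >= 8)) ==> (6*u <= 8 || 6*u > -1))))
The weakest precondition is (3*u > 3 ==> (3*u >= -1 && 12*u == 23 && ((10/3)*u <= 4 || 6*u > -1))) && ((!(3*u > 3)) ==> (((2*u <= -1 <==> 3*u >= 8) ==> (6*u <= 32/3 || 6*u > -1)) && ((!(2*u <= -1 <==> 3*u >= 8)) ==> (6*u <= 8 || 6*u > -1)))).
Check whether u == 3 implies it.
Countermodel: at the initial state u = 3, the precondition holds but the weakest precondition fails.
Answer: invalid


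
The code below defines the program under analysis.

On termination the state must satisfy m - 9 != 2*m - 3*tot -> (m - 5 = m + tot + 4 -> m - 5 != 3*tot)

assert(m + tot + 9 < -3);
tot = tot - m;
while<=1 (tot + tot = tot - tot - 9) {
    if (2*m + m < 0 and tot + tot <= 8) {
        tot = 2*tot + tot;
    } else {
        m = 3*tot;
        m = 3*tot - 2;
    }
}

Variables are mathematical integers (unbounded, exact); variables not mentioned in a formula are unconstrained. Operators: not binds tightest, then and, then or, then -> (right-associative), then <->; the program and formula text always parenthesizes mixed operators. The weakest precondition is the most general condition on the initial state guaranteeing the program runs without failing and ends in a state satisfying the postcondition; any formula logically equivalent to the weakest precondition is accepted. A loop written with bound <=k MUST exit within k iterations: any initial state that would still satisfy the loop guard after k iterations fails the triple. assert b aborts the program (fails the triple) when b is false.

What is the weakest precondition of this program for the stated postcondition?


Working backward. After the program, the postcondition m - 9 != 2*m - 3*tot -> (m - 5 = m + tot + 4 -> m - 5 != 3*tot) must hold; in canonical form it is 3*tot != m + 9 -> (tot = -9 -> m != 3*tot + 5).
Before the loop (bound <=1), unroll the exhaustion recursion (WP_0 = exit-now case; WP_j = one more guarded iteration, up to j = 1):
  WP_0: (not (2*tot = -9)) and (3*tot != m + 9 -> (tot = -9 -> m != 3*tot + 5))
  WP_1: (2*tot = -9 -> (((3*m < 0 and 2*tot <= 8) -> ((not (6*tot = -9)) and (9*tot != m + 9 -> (3*tot = -9 -> m != 9*tot + 5)))) and ((not (3*m < 0 and 2*tot <= 8)) -> (not (2*tot = -9))))) and ((not (2*tot = -9)) -> (3*tot != m + 9 -> (tot = -9 -> m != 3*tot + 5)))
So before the loop: (2*tot = -9 -> (((3*m < 0 and 2*tot <= 8) -> ((not (6*tot = -9)) and (9*tot != m + 9 -> (3*tot = -9 -> m != 9*tot + 5)))) and ((not (3*m < 0 and 2*tot <= 8)) -> (not (2*tot = -9))))) and ((not (2*tot = -9)) -> (3*tot != m + 9 -> (tot = -9 -> m != 3*tot + 5)))
Before tot := tot - m: (2*tot = 2*m - 9 -> (((3*m < 0 and 2*tot <= 2*m + 8) -> ((not (6*tot = 6*m - 9)) and (9*tot != 10*m + 9 -> (3*tot = 3*m - 9 -> 10*m != 9*tot + 5)))) and ((not (3*m < 0 and 2*tot <= 2*m + 8)) -> (not (2*tot = 2*m - 9))))) and ((not (2*tot = 2*m - 9)) -> (3*tot != 4*m + 9 -> (tot = m - 9 -> 4*m != 3*tot + 5)))
Before assert m + tot + 9 < -3: m + tot < -12 and (2*tot = 2*m - 9 -> (((3*m < 0 and 2*tot <= 2*m + 8) -> ((not (6*tot = 6*m - 9)) and (9*tot != 10*m + 9 -> (3*tot = 3*m - 9 -> 10*m != 9*tot + 5)))) and ((not (3*m < 0 and 2*tot <= 2*m + 8)) -> (not (2*tot = 2*m - 9))))) and ((not (2*tot = 2*m - 9)) -> (3*tot != 4*m + 9 -> (tot = m - 9 -> 4*m != 3*tot + 5)))
Answer: WP = m + tot < -12 and (2*tot = 2*m - 9 -> (((3*m < 0 and 2*tot <= 2*m + 8) -> ((not (6*tot = 6*m - 9)) and (9*tot != 10*m + 9 -> (3*tot = 3*m - 9 -> 10*m != 9*tot + 5)))) and ((not (3*m < 0 and 2*tot <= 2*m + 8)) -> (not (2*tot = 2*m - 9))))) and ((not (2*tot = 2*m - 9)) -> (3*tot != 4*m + 9 -> (tot = m - 9 -> 4*m != 3*tot + 5)))


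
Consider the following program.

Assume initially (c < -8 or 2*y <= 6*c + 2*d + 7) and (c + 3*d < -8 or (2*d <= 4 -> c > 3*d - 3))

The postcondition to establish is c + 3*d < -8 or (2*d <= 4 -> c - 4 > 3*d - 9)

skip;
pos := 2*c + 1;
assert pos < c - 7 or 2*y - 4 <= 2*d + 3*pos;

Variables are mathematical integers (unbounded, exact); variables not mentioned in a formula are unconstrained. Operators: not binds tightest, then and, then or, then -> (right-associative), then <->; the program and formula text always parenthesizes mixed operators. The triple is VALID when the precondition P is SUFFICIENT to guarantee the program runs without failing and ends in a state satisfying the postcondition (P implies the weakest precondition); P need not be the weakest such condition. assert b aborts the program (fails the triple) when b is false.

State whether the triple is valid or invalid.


Working backward. After the program, the postcondition c + 3*d < -8 or (2*d <= 4 -> c - 4 > 3*d - 9) must hold; in canonical form it is c + 3*d < -8 or (2*d <= 4 -> c > 3*d - 5).
Before assert pos < c - 7 or 2*y - 4 <= 2*d + 3*pos: (pos < c - 7 or 2*y <= 2*d + 3*pos + 4) and (c + 3*d < -8 or (2*d <= 4 -> c > 3*d - 5))
Before pos := 2*c + 1: (c < -8 or 2*y <= 6*c + 2*d + 7) and (c + 3*d < -8 or (2*d <= 4 -> c > 3*d - 5))
Before skip: (c < -8 or 2*y <= 6*c + 2*d + 7) and (c + 3*d < -8 or (2*d <= 4 -> c > 3*d - 5))
The weakest precondition is (c < -8 or 2*y <= 6*c + 2*d + 7) and (c + 3*d < -8 or (2*d <= 4 -> c > 3*d - 5)).
Check whether (c < -8 or 2*y <= 6*c + 2*d + 7) and (c + 3*d < -8 or (2*d <= 4 -> c > 3*d - 3)) implies it.
Every state satisfying the precondition satisfies the weakest precondition: the implication holds.
Answer: valid


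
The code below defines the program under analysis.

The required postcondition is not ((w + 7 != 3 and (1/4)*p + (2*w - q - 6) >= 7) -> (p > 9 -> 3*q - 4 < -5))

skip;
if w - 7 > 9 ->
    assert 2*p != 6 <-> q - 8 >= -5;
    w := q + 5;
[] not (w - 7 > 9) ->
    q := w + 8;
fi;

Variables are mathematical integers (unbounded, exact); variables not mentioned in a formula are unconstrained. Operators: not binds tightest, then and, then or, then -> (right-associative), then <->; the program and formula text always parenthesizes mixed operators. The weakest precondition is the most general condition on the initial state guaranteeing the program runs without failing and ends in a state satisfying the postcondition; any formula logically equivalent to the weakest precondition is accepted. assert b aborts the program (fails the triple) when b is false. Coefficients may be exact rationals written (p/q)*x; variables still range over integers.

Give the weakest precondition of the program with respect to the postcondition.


Working backward. After the program, the postcondition not ((w + 7 != 3 and (1/4)*p + (2*w - q - 6) >= 7) -> (p > 9 -> 3*q - 4 < -5)) must hold; in canonical form it is not ((w != -4 and (1/4)*p + 2*w >= q + 13) -> (p > 9 -> 3*q < -1)).
Then branch requires (2*p != 6 <-> q >= 3) and (not ((q != -9 and (1/4)*p + q >= 3) -> (p > 9 -> 3*q < -1))); else branch requires not ((w != -4 and (1/4)*p + w >= 21) -> (p > 9 -> 3*w < -25)).
Before the if: (w > 16 -> ((2*p != 6 <-> q >= 3) and (not ((q != -9 and (1/4)*p + q >= 3) -> (p > 9 -> 3*q < -1))))) and ((not (w > 16)) -> (not ((w != -4 and (1/4)*p + w >= 21) -> (p > 9 -> 3*w < -25))))
Before skip: (w > 16 -> ((2*p != 6 <-> q >= 3) and (not ((q != -9 and (1/4)*p + q >= 3) -> (p > 9 -> 3*q < -1))))) and ((not (w > 16)) -> (not ((w != -4 and (1/4)*p + w >= 21) -> (p > 9 -> 3*w < -25))))
Answer: WP = (w > 16 -> ((2*p != 6 <-> q >= 3) and (not ((q != -9 and (1/4)*p + q >= 3) -> (p > 9 -> 3*q < -1))))) and ((not (w > 16)) -> (not ((w != -4 and (1/4)*p + w >= 21) -> (p > 9 -> 3*w < -25))))


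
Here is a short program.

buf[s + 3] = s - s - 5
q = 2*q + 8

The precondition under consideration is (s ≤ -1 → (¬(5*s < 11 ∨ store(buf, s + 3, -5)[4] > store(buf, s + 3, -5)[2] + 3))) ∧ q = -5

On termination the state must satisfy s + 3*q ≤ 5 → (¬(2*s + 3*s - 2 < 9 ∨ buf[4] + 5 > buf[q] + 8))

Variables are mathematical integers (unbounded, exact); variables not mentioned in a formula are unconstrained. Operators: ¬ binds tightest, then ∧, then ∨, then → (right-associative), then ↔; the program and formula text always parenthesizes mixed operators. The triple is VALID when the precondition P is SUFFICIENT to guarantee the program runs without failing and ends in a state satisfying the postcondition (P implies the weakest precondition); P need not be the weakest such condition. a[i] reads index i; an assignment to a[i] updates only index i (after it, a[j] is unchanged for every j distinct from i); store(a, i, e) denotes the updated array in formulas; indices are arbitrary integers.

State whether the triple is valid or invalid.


Working backward. After the program, the postcondition s + 3*q ≤ 5 → (¬(2*s + 3*s - 2 < 9 ∨ buf[4] + 5 > buf[q] + 8)) must hold; in canonical form it is 3*q + s ≤ 5 → (¬(5*s < 11 ∨ buf[4] > buf[q] + 3)).
Before q := 2*q + 8: 6*q + s ≤ -19 → (¬(5*s < 11 ∨ buf[4] > buf[2*q + 8] + 3))
Before buf[s + 3] := s - s - 5: 6*q + s ≤ -19 → (¬(5*s < 11 ∨ store(buf, s + 3, -5)[4] > store(buf, s + 3, -5)[2*q + 8] + 3))
The weakest precondition is 6*q + s ≤ -19 → (¬(5*s < 11 ∨ store(buf, s + 3, -5)[4] > store(buf, s + 3, -5)[2*q + 8] + 3)).
Check whether (s ≤ -1 → (¬(5*s < 11 ∨ store(buf, s + 3, -5)[4] > store(buf, s + 3, -5)[2] + 3))) ∧ q = -5 implies it.
Countermodel: at the initial state buf = {[-2] = -4, [2] = 5, [3] = 5, [4] = 0, elsewhere 5}, q = -5, s = 0, the precondition holds but the weakest precondition fails.
Answer: invalid


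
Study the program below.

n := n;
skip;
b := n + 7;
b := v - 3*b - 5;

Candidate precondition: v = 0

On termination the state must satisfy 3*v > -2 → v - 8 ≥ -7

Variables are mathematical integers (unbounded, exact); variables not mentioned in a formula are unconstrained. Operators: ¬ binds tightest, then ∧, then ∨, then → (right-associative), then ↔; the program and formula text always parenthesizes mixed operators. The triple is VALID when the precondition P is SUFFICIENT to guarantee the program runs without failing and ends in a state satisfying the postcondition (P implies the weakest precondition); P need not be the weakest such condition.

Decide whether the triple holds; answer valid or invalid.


Working backward. After the program, the postcondition 3*v > -2 → v - 8 ≥ -7 must hold; in canonical form it is 3*v > -2 → v ≥ 1.
Before b := v - 3*b - 5: 3*v > -2 → v ≥ 1
Before b := n + 7: 3*v > -2 → v ≥ 1
Before skip: 3*v > -2 → v ≥ 1
Before n := n: 3*v > -2 → v ≥ 1
The weakest precondition is 3*v > -2 → v ≥ 1.
Check whether v = 0 implies it.
Countermodel: at the initial state v = 0, the precondition holds but the weakest precondition fails.
Answer: invalid


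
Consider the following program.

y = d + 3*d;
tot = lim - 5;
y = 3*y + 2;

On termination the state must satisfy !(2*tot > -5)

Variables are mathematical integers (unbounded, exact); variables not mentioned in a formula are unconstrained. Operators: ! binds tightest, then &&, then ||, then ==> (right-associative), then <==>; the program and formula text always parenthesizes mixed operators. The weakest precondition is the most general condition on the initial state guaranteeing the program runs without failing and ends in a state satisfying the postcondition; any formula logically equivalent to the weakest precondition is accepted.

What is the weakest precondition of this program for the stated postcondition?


Working backward. After the program, !(2*tot > -5) must hold.
Before y := 3*y + 2: !(2*tot > -5)
Before tot := lim - 5: !(2*lim > 5)
Before y := d + 3*d: !(2*lim > 5)
Answer: WP = !(2*lim > 5)


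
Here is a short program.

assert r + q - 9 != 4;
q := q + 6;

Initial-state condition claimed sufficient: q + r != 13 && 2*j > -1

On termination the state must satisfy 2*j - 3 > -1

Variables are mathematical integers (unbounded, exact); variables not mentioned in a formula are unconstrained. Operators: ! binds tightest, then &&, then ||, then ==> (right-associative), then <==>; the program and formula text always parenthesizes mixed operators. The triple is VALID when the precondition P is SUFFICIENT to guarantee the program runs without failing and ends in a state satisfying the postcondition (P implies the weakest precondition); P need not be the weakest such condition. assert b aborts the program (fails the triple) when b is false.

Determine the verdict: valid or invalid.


Working backward. After the program, the postcondition 2*j - 3 > -1 must hold; in canonical form it is 2*j > 2.
Before q := q + 6: 2*j > 2
Before assert r + q - 9 != 4: q + r != 13 && 2*j > 2
The weakest precondition is q + r != 13 && 2*j > 2.
Check whether q + r != 13 && 2*j > -1 implies it.
Countermodel: at the initial state j = 0, q = 14, r = 0, the precondition holds but the weakest precondition fails.
Answer: invalid


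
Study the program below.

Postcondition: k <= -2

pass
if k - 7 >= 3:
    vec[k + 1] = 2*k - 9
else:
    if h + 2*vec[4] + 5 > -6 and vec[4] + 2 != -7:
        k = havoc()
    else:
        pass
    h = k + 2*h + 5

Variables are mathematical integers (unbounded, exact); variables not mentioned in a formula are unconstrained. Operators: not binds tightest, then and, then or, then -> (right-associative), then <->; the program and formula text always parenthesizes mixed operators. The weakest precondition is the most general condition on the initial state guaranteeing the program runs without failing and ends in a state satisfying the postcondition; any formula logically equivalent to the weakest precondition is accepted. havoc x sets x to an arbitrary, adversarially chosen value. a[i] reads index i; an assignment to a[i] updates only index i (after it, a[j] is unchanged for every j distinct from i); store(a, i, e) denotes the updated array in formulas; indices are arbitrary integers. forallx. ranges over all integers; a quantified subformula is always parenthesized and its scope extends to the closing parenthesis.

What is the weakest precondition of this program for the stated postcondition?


Working backward. After the program, k <= -2 must hold.
Then branch requires k <= -2; else branch requires ((2*vec[4] + h > -11 and vec[4] != -9) -> (forall k_1. k_1 <= -2)) and ((not (2*vec[4] + h > -11 and vec[4] != -9)) -> k <= -2).
Before the if: (k >= 10 -> k <= -2) and ((not (k >= 10)) -> (((2*vec[4] + h > -11 and vec[4] != -9) -> (forall k_1. k_1 <= -2)) and ((not (2*vec[4] + h > -11 and vec[4] != -9)) -> k <= -2)))
Before skip: (k >= 10 -> k <= -2) and ((not (k >= 10)) -> (((2*vec[4] + h > -11 and vec[4] != -9) -> (forall k_1. k_1 <= -2)) and ((not (2*vec[4] + h > -11 and vec[4] != -9)) -> k <= -2)))
Answer: WP = (k >= 10 -> k <= -2) and ((not (k >= 10)) -> (((2*vec[4] + h > -11 and vec[4] != -9) -> (forall k_1. k_1 <= -2)) and ((not (2*vec[4] + h > -11 and vec[4] != -9)) -> k <= -2)))


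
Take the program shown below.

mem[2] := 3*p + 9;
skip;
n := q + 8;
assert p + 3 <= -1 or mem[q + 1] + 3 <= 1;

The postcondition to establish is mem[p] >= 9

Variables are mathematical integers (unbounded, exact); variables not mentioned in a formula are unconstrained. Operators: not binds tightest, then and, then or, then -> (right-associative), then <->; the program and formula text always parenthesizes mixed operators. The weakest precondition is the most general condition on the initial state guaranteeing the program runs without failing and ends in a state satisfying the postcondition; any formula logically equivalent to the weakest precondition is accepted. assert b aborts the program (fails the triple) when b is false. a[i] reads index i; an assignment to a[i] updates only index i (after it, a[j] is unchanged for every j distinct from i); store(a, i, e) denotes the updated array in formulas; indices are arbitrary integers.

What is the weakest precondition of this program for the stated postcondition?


Working backward. After the program, mem[p] >= 9 must hold.
Before assert p + 3 <= -1 or mem[q + 1] + 3 <= 1: (p <= -4 or mem[q + 1] <= -2) and mem[p] >= 9
Before n := q + 8: (p <= -4 or mem[q + 1] <= -2) and mem[p] >= 9
Before skip: (p <= -4 or mem[q + 1] <= -2) and mem[p] >= 9
Before mem[2] := 3*p + 9: (p <= -4 or store(mem, 2, 3*p + 9)[q + 1] <= -2) and store(mem, 2, 3*p + 9)[p] >= 9
Answer: WP = (p <= -4 or store(mem, 2, 3*p + 9)[q + 1] <= -2) and store(mem, 2, 3*p + 9)[p] >= 9


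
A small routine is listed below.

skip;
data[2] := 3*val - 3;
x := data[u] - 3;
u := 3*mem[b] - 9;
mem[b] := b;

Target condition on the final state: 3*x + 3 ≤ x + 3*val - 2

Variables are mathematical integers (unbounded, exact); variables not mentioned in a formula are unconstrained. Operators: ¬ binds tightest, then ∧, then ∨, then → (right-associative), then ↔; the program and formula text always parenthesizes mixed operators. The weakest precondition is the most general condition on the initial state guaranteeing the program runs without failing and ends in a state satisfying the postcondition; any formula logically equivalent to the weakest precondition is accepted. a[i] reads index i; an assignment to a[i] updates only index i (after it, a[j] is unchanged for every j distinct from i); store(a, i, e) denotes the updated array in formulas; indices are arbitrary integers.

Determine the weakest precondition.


Working backward. After the program, the postcondition 3*x + 3 ≤ x + 3*val - 2 must hold; in canonical form it is 2*x ≤ 3*val - 5.
Before mem[b] := b: 2*x ≤ 3*val - 5
Before u := 3*mem[b] - 9: 2*x ≤ 3*val - 5
Before x := data[u] - 3: 2*data[u] ≤ 3*val + 1
Before data[2] := 3*val - 3: 2*store(data, 2, 3*val - 3)[u] ≤ 3*val + 1
Before skip: 2*store(data, 2, 3*val - 3)[u] ≤ 3*val + 1
Answer: WP = 2*store(data, 2, 3*val - 3)[u] ≤ 3*val + 1


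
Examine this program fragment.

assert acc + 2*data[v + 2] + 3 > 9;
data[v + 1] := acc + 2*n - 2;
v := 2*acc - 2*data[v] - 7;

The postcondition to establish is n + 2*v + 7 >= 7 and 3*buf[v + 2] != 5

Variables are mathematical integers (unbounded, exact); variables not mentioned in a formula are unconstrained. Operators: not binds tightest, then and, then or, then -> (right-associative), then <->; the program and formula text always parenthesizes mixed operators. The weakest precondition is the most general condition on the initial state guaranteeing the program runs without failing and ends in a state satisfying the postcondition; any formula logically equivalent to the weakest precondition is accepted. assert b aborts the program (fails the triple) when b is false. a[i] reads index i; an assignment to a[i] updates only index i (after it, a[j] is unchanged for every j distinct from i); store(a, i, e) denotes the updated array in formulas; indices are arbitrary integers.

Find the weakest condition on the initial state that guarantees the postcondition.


Working backward. After the program, the postcondition n + 2*v + 7 >= 7 and 3*buf[v + 2] != 5 must hold; in canonical form it is n + 2*v >= 0 and 3*buf[v + 2] != 5.
Before v := 2*acc - 2*data[v] - 7: 4*acc + n >= 4*data[v] + 14 and 3*buf[-2*data[v] + 2*acc - 5] != 5
Before data[v + 1] := acc + 2*n - 2: 4*acc + n >= 4*store(data, v + 1, acc + 2*n - 2)[v] + 14 and 3*buf[-2*store(data, v + 1, acc + 2*n - 2)[v] + 2*acc - 5] != 5
Before assert acc + 2*data[v + 2] + 3 > 9: 2*data[v + 2] + acc > 6 and 4*acc + n >= 4*store(data, v + 1, acc + 2*n - 2)[v] + 14 and 3*buf[-2*store(data, v + 1, acc + 2*n - 2)[v] + 2*acc - 5] != 5
Answer: WP = 2*data[v + 2] + acc > 6 and 4*acc + n >= 4*store(data, v + 1, acc + 2*n - 2)[v] + 14 and 3*buf[-2*store(data, v + 1, acc + 2*n - 2)[v] + 2*acc - 5] != 5


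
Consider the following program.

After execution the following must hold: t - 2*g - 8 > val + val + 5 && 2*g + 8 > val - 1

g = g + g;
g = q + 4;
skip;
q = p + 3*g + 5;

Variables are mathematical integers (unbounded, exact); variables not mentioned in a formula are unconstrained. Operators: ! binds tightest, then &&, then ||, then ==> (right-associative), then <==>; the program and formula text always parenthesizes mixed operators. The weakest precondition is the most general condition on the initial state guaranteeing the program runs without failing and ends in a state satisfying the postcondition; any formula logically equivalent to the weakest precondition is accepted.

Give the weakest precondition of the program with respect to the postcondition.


Working backward. After the program, the postcondition t - 2*g - 8 > val + val + 5 && 2*g + 8 > val - 1 must hold; in canonical form it is t > 2*g + 2*val + 13 && 2*g > val - 9.
Before q := p + 3*g + 5: t > 2*g + 2*val + 13 && 2*g > val - 9
Before skip: t > 2*g + 2*val + 13 && 2*g > val - 9
Before g := q + 4: t > 2*q + 2*val + 21 && 2*q > val - 17
Before g := g + g: t > 2*q + 2*val + 21 && 2*q > val - 17
Answer: WP = t > 2*q + 2*val + 21 && 2*q > val - 17


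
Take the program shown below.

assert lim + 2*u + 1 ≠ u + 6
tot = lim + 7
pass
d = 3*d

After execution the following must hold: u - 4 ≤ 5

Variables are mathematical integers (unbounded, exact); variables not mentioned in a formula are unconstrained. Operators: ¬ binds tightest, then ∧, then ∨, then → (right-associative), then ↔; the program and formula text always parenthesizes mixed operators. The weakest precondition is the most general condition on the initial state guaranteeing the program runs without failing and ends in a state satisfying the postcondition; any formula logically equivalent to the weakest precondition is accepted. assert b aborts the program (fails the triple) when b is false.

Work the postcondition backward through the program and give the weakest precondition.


Working backward. After the program, the postcondition u - 4 ≤ 5 must hold; in canonical form it is u ≤ 9.
Before d := 3*d: u ≤ 9
Before skip: u ≤ 9
Before tot := lim + 7: u ≤ 9
Before assert lim + 2*u + 1 ≠ u + 6: lim + u ≠ 5 ∧ u ≤ 9
Answer: WP = lim + u ≠ 5 ∧ u ≤ 9


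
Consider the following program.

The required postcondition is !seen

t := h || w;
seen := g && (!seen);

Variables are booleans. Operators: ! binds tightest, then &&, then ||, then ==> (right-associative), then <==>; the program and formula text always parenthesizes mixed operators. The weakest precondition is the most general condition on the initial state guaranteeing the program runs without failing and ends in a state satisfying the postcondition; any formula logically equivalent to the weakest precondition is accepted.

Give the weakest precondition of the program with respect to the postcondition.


Working backward. After the program, !seen must hold.
Before seen := g && (!seen): !(g && (!seen))
Before t := h || w: !(g && (!seen))
Answer: WP = !(g && (!seen))


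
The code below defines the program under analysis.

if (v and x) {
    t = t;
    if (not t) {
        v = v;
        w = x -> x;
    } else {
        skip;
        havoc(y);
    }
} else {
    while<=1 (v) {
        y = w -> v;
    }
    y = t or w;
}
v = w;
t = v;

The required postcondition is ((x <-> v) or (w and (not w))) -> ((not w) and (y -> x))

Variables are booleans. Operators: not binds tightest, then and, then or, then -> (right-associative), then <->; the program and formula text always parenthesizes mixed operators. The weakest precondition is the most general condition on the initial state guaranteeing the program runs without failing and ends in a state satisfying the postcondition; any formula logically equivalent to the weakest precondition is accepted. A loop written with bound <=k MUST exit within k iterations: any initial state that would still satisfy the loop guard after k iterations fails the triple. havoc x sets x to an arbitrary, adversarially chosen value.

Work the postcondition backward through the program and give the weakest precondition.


Working backward. After the program, the postcondition ((x <-> v) or (w and (not w))) -> ((not w) and (y -> x)) must hold; in canonical form it is (x <-> v) -> ((not w) and (y -> x)).
Before t := v: (x <-> v) -> ((not w) and (y -> x))
Before v := w: (x <-> w) -> ((not w) and (y -> x))
Then branch requires ((not t) -> (not x)) and (t -> (((x <-> w) -> ((not w) and x)) and ((x <-> w) -> (not w)))); else branch requires (v -> ((not v) and ((x <-> w) -> ((not w) and ((t or w) -> x))))) and ((not v) -> ((x <-> w) -> ((not w) and ((t or w) -> x)))).
Before the if: ((v and x) -> (((not t) -> (not x)) and (t -> (((x <-> w) -> ((not w) and x)) and ((x <-> w) -> (not w)))))) and ((not (v and x)) -> ((v -> ((not v) and ((x <-> w) -> ((not w) and ((t or w) -> x))))) and ((not v) -> ((x <-> w) -> ((not w) and ((t or w) -> x))))))
Answer: WP = ((v and x) -> (((not t) -> (not x)) and (t -> (((x <-> w) -> ((not w) and x)) and ((x <-> w) -> (not w)))))) and ((not (v and x)) -> ((v -> ((not v) and ((x <-> w) -> ((not w) and ((t or w) -> x))))) and ((not v) -> ((x <-> w) -> ((not w) and ((t or w) -> x))))))


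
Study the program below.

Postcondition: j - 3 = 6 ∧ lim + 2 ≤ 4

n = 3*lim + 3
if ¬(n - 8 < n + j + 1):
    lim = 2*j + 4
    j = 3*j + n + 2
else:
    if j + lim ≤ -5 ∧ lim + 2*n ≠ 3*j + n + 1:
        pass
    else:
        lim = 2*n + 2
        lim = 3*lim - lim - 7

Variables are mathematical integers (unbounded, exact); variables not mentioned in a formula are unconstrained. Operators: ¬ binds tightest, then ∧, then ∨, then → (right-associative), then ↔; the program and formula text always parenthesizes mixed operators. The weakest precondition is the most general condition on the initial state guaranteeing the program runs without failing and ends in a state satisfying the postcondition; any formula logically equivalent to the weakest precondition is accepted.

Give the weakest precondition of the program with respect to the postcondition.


Working backward. After the program, the postcondition j - 3 = 6 ∧ lim + 2 ≤ 4 must hold; in canonical form it is j = 9 ∧ lim ≤ 2.
Then branch requires 3*j + n = 7 ∧ 2*j ≤ -2; else branch requires ((j + lim ≤ -5 ∧ lim + n ≠ 3*j + 1) → (j = 9 ∧ lim ≤ 2)) ∧ ((¬(j + lim ≤ -5 ∧ lim + n ≠ 3*j + 1)) → (j = 9 ∧ 4*n ≤ 5)).
Before the if: ((¬(j > -9)) → (3*j + n = 7 ∧ 2*j ≤ -2)) ∧ (j > -9 → (((j + lim ≤ -5 ∧ lim + n ≠ 3*j + 1) → (j = 9 ∧ lim ≤ 2)) ∧ ((¬(j + lim ≤ -5 ∧ lim + n ≠ 3*j + 1)) → (j = 9 ∧ 4*n ≤ 5))))
Before n := 3*lim + 3: ((¬(j > -9)) → (3*j + 3*lim = 4 ∧ 2*j ≤ -2)) ∧ (j > -9 → (((j + lim ≤ -5 ∧ 4*lim ≠ 3*j - 2) → (j = 9 ∧ lim ≤ 2)) ∧ ((¬(j + lim ≤ -5 ∧ 4*lim ≠ 3*j - 2)) → (j = 9 ∧ 12*lim ≤ -7))))
Answer: WP = ((¬(j > -9)) → (3*j + 3*lim = 4 ∧ 2*j ≤ -2)) ∧ (j > -9 → (((j + lim ≤ -5 ∧ 4*lim ≠ 3*j - 2) → (j = 9 ∧ lim ≤ 2)) ∧ ((¬(j + lim ≤ -5 ∧ 4*lim ≠ 3*j - 2)) → (j = 9 ∧ 12*lim ≤ -7))))


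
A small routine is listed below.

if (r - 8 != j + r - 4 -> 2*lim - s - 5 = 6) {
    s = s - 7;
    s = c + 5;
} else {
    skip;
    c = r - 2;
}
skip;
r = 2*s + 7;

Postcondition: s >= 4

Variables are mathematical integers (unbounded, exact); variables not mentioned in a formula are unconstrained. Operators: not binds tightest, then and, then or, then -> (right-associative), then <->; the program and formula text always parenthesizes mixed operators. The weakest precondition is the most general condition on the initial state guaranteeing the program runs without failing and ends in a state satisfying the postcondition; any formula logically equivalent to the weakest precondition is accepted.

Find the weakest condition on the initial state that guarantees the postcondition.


Working backward. After the program, s >= 4 must hold.
Before r := 2*s + 7: s >= 4
Before skip: s >= 4
Then branch requires c >= -1; else branch requires s >= 4.
Before the if: ((j != -4 -> 2*lim = s + 11) -> c >= -1) and ((not (j != -4 -> 2*lim = s + 11)) -> s >= 4)
Answer: WP = ((j != -4 -> 2*lim = s + 11) -> c >= -1) and ((not (j != -4 -> 2*lim = s + 11)) -> s >= 4)
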